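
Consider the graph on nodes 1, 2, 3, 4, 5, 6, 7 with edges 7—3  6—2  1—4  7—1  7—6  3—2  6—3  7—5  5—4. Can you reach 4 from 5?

From 5 we can reach 1, 2, 3, 4, 5, 6, 7, which includes 4.

Yes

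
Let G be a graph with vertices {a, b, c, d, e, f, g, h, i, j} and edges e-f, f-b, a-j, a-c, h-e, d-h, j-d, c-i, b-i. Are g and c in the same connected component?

No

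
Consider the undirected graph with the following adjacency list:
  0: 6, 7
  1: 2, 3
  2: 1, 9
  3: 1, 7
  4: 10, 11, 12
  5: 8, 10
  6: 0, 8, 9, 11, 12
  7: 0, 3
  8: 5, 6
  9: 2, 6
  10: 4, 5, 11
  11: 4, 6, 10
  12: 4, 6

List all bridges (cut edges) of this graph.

The edges on the cycle 6-12-4-11-6 are not bridges since each lies on that cycle.
Every edge lies on some cycle, so there are no bridges.

none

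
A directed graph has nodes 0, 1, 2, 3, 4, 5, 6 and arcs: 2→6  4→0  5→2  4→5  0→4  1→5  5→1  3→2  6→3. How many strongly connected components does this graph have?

3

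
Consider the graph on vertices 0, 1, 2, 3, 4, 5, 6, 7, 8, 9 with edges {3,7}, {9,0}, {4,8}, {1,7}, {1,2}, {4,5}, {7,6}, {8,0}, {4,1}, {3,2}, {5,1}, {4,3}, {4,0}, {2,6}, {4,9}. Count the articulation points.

1

Removing 4 increases the component count from 1 to 2, so 4 is a cut vertex.
By contrast removing 6 leaves 1 component; it is not a cut vertex. No other vertex is a cut vertex either.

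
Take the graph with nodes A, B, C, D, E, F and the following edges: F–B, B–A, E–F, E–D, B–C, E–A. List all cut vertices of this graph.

Removing B increases the component count from 1 to 2, so B is a cut vertex.
Removing E increases the component count from 1 to 2, so E is a cut vertex.
By contrast removing D leaves 1 component; it is not a cut vertex. No other vertex is a cut vertex either.

B, E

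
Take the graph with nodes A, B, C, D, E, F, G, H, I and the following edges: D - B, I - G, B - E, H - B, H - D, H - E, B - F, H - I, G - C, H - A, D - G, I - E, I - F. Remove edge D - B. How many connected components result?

1

D and B are still connected via D-H-B, so the component count stays at 1.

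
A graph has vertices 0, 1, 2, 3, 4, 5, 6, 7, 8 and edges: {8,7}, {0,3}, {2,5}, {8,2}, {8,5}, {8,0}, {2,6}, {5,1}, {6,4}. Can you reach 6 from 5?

From 5 we can reach 0, 1, 2, 3, 4, 5, 6, 7, 8, which includes 6.

Yes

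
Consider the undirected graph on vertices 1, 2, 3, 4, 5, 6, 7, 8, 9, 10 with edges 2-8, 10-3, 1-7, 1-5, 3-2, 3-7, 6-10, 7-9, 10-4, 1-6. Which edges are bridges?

The edges on the cycle 1-6-10-3-7-1 are not bridges since each lies on that cycle.
But removing 3-2 disconnects 3 from 2; removing 1-5 disconnects 1 from 5; removing 8-2 disconnects 8 from 2; removing 4-10 disconnects 4 from 10 — these are bridges.
In total 5 edges are bridges.

1-5, 10-4, 2-3, 2-8, 7-9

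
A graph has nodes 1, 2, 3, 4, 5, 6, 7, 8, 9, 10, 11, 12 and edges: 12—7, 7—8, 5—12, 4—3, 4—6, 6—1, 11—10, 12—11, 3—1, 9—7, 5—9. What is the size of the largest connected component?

7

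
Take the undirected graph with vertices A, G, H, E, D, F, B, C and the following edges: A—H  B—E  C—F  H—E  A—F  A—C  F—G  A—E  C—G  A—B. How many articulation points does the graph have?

1

Removing A increases the component count from 2 to 3, so A is a cut vertex.
By contrast removing H leaves 2 components; it is not a cut vertex. No other vertex is a cut vertex either.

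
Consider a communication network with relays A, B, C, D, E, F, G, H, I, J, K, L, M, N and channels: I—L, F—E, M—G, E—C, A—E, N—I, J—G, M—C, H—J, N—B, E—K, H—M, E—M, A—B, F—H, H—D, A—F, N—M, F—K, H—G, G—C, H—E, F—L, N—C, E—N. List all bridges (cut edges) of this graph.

D-H

The edges on the cycle H-J-G-H are not bridges since each lies on that cycle.
But removing H—D disconnects H from D — this is a bridge.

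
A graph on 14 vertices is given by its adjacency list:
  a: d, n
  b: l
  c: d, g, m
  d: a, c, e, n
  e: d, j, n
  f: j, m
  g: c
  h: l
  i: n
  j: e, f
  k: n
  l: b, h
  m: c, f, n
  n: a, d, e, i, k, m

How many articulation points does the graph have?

Removing c increases the component count from 2 to 3, so c is a cut vertex.
Removing l increases the component count from 2 to 3, so l is a cut vertex.
Removing n increases the component count from 2 to 4, so n is a cut vertex.
By contrast removing j leaves 2 components; it is not a cut vertex. No other vertex is a cut vertex either.

3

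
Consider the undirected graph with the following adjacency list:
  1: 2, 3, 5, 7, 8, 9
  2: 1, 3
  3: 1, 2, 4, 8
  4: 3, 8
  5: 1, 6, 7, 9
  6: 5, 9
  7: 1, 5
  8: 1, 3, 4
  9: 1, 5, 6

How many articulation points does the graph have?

1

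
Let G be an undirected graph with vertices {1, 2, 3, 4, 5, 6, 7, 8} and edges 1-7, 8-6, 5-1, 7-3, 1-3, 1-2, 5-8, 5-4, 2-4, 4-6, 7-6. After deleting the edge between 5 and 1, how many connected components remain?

5 and 1 are still connected via 5-4-2-1, so the component count stays at 1.

1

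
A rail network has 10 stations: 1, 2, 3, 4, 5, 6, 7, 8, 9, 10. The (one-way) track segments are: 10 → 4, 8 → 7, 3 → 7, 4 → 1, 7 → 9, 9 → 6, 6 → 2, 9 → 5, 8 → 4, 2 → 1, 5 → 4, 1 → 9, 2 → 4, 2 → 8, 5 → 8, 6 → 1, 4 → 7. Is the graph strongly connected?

There is no directed path from 1 to 10, so the graph is not strongly connected.

No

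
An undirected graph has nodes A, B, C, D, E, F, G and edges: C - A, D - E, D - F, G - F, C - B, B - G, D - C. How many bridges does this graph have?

The edges on the cycle D-C-B-G-F-D are not bridges since each lies on that cycle.
But removing C - A disconnects C from A; removing D - E disconnects D from E — these are bridges.
That makes 2 bridges.

2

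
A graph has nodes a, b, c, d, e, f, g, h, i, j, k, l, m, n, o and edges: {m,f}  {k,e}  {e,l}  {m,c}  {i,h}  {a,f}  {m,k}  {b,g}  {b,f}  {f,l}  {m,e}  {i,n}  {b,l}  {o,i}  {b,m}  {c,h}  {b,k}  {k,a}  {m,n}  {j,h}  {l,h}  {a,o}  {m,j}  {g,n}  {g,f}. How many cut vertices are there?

0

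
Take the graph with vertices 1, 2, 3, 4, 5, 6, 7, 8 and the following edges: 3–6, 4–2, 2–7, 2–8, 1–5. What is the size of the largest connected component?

Starting from 3 we can reach 3, 6. That is one component of size 2.
Starting from 1 we can reach 1, 5. That is one component of size 2.
Starting from 2 we can reach 2, 4, 7, 8. That is one component of size 4.
The largest has 4 vertices.

4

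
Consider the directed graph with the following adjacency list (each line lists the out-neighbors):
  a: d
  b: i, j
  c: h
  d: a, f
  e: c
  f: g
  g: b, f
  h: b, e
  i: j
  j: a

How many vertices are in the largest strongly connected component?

7

{a, b, d, f, g, i, j} are all mutually reachable — one SCC of size 7.
{c, e, h} are all mutually reachable — one SCC of size 3.
The largest has 7 vertices.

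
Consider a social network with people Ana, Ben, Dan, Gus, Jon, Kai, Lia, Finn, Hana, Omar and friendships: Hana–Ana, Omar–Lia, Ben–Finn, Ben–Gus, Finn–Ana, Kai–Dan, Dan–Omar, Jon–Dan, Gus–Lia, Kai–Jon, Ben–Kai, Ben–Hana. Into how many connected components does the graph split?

1

Starting from Ana we can reach Ana, Ben, Dan, Gus, Jon, Kai, Lia, Finn, Hana, Omar. That is one component of size 10.
Total: 1 component.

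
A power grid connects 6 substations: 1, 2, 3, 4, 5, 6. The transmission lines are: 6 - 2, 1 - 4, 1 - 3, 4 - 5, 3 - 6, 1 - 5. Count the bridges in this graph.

The edges on the cycle 1-4-5-1 are not bridges since each lies on that cycle.
But removing 3 - 6 disconnects 3 from 6; removing 6 - 2 disconnects 6 from 2; removing 1 - 3 disconnects 1 from 3 — these are bridges.
That makes 3 bridges.

3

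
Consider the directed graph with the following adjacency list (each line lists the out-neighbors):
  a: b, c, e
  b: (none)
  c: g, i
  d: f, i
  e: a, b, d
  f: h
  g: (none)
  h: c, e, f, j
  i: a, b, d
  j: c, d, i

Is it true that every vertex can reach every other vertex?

No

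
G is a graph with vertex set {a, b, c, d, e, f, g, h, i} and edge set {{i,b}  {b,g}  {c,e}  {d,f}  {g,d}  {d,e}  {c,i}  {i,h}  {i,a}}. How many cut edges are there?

3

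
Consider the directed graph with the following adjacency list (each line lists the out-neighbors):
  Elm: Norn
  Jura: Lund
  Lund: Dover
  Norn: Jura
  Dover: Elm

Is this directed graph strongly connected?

Yes

From Elm we can reach every vertex (Elm, Jura, Lund, Norn, Dover), and every vertex can reach Elm (Elm, Jura, Lund, Norn, Dover). So the whole graph is one strongly connected component.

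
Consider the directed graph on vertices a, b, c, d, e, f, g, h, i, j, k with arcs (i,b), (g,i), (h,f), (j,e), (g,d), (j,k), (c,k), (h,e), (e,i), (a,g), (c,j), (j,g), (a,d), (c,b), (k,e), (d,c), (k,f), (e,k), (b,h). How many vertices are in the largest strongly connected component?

{b, e, h, i, k} are all mutually reachable — one SCC of size 5.
{c, d, g, j} are all mutually reachable — one SCC of size 4.
{a} is an SCC by itself.
{f} is an SCC by itself.
The largest has 5 vertices.

5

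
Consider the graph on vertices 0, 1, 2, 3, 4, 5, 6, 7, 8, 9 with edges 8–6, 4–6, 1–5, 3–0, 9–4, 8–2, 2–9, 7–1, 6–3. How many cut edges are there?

4

The edges on the cycle 8-2-9-4-6-8 are not bridges since each lies on that cycle.
But removing 6–3 disconnects 6 from 3; removing 3–0 disconnects 3 from 0; removing 1–5 disconnects 1 from 5; removing 1–7 disconnects 1 from 7 — these are bridges.
That makes 4 bridges.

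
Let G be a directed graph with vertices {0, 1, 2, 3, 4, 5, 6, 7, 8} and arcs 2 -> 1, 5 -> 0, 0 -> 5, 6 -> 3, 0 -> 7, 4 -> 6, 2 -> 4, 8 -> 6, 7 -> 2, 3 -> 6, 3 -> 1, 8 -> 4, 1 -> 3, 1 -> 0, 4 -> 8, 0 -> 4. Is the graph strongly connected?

From 2 we can reach every vertex (0, 1, 2, 3, 4, 5, 6, 7, 8), and every vertex can reach 2 (0, 1, 2, 3, 4, 5, 6, 7, 8). So the whole graph is one strongly connected component.

Yes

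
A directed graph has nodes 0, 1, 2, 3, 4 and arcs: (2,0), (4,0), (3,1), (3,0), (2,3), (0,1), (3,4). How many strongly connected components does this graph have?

5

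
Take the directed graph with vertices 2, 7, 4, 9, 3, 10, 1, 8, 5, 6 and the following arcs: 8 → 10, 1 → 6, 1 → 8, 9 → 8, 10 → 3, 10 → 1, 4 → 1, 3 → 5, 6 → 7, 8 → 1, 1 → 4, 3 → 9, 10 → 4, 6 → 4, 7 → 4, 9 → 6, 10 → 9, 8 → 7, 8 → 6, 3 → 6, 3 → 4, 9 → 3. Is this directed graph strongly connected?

No

There is no directed path from 9 to 2, so the graph is not strongly connected.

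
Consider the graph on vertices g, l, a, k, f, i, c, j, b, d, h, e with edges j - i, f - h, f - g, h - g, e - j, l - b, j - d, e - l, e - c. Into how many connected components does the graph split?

4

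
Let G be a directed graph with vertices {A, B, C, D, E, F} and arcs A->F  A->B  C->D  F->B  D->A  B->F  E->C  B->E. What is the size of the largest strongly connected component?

6

{A, B, C, D, E, F} are all mutually reachable — one SCC of size 6.
The largest has 6 vertices.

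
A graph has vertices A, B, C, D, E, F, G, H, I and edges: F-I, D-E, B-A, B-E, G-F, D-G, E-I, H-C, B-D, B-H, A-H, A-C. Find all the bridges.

none

The edges on the cycle B-D-G-F-I-E-B are not bridges since each lies on that cycle.
Every edge lies on some cycle, so there are no bridges.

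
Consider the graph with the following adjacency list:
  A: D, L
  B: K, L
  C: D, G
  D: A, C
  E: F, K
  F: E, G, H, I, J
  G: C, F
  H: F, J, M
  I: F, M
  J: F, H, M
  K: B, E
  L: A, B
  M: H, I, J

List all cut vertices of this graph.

F

Removing F increases the component count from 1 to 2, so F is a cut vertex.
By contrast removing A leaves 1 component; it is not a cut vertex. No other vertex is a cut vertex either.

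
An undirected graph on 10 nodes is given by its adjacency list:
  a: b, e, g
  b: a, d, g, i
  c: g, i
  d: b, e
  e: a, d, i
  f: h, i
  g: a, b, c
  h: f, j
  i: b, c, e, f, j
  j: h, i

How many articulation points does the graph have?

1

Removing i increases the component count from 1 to 2, so i is a cut vertex.
By contrast removing g leaves 1 component; it is not a cut vertex. No other vertex is a cut vertex either.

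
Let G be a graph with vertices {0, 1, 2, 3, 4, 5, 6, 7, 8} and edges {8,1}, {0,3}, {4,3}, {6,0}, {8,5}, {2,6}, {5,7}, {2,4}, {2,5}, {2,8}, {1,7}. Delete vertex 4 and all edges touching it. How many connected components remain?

With 4 gone, the remaining components are: {0, 1, 2, 3, 5, 6, 7, 8}.
That is 1 component.

1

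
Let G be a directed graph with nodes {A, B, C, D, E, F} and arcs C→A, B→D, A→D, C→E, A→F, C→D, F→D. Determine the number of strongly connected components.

{F} is an SCC by itself.
{A} is an SCC by itself.
{D} is an SCC by itself.
{B} is an SCC by itself.
{C} is an SCC by itself.
(and 1 more singleton SCC)
That gives 6 strongly connected components.

6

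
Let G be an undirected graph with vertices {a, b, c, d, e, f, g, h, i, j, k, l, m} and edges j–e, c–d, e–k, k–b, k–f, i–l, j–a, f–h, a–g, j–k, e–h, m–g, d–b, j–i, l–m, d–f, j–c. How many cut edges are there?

0

The edges on the cycle j-c-d-b-k-j are not bridges since each lies on that cycle.
Every edge lies on some cycle, so there are no bridges.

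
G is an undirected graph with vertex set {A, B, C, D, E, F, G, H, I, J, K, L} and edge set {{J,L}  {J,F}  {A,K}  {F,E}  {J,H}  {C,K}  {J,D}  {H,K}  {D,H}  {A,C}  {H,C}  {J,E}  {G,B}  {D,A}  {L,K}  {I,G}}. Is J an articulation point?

Deleting J raises the number of components from 2 to 3, so J is a cut vertex.

Yes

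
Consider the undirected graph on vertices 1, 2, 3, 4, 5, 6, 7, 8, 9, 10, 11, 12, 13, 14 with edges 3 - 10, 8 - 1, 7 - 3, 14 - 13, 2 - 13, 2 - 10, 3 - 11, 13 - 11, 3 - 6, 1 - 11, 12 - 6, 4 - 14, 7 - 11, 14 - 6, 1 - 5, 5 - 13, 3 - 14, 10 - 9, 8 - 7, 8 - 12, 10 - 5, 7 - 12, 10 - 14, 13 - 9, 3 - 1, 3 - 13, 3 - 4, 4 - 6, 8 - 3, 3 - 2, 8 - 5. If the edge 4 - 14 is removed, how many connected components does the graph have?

4 and 14 are still connected via 4-3-14, so the component count stays at 1.

1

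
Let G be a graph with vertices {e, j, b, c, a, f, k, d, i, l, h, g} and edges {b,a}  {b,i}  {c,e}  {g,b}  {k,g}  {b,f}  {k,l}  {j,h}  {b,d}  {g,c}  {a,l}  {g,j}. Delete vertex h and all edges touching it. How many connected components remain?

With h gone, the remaining components are: {a, b, c, d, e, f, g, i, j, k, l}.
That is 1 component.

1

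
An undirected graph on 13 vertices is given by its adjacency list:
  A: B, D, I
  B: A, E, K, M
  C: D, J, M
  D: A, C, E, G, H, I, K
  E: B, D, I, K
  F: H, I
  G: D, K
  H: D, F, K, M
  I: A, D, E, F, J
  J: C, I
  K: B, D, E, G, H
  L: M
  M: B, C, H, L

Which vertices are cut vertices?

Removing M increases the component count from 1 to 2, so M is a cut vertex.
By contrast removing C leaves 1 component; it is not a cut vertex. No other vertex is a cut vertex either.

M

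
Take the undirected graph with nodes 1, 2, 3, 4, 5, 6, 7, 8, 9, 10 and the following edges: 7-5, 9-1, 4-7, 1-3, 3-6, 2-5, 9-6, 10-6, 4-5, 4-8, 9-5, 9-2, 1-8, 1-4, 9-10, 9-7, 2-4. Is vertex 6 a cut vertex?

No

Deleting 6 leaves 1 component (was 1) (its neighbors 3, 9, 10 remain connected to each other), so 6 is not a cut vertex.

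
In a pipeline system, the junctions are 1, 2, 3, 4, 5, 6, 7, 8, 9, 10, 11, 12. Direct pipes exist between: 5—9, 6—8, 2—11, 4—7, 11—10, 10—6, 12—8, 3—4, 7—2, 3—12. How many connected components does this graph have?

3

1 is isolated — a component by itself.
Starting from 5 we can reach 5, 9. That is one component of size 2.
Starting from 2 we can reach 2, 3, 4, 6, 7, 8, 10, 11, 12. That is one component of size 9.
Total: 3 components.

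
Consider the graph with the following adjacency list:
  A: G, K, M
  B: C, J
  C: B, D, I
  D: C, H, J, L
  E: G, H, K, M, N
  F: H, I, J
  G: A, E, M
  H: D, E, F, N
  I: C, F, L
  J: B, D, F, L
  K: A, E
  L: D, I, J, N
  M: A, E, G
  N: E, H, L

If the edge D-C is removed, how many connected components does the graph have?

1

D and C are still connected via D-L-I-C, so the component count stays at 1.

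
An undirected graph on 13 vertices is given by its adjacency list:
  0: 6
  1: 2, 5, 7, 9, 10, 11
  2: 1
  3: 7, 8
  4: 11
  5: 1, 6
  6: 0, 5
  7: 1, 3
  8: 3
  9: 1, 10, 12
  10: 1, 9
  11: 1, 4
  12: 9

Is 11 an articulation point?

Deleting 11 raises the number of components from 1 to 2, so 11 is a cut vertex.

Yes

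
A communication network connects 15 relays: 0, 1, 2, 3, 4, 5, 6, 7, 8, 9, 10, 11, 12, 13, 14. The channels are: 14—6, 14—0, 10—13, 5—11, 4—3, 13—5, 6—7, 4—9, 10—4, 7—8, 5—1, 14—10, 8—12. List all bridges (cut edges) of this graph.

removing 5—13 disconnects 5 from 13; removing 9—4 disconnects 9 from 4; removing 14—0 disconnects 14 from 0; removing 12—8 disconnects 12 from 8 — these are bridges.
In total 13 edges are bridges.

0-14, 1-5, 10-13, 10-14, 10-4, 11-5, 12-8, 13-5, 14-6, 3-4, 4-9, 6-7, 7-8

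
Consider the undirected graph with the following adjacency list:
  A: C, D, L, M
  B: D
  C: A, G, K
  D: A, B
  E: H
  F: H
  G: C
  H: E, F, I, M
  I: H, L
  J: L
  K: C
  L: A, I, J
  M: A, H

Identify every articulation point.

A, C, D, H, L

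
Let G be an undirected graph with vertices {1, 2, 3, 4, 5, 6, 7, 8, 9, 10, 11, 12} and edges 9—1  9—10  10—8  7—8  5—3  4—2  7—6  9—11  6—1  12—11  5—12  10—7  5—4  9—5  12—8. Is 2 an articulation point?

No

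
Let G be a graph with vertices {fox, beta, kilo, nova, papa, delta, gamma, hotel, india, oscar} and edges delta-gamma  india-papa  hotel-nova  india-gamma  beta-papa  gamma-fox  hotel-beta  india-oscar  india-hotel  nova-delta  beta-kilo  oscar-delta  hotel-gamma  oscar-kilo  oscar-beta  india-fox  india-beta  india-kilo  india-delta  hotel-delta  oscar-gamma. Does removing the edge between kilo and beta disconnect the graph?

No

After removing kilo-beta, the path kilo-india-beta still connects them, so the edge is not a bridge.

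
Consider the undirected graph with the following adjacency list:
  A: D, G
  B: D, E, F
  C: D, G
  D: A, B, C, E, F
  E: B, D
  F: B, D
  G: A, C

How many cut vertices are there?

1

Removing D increases the component count from 1 to 2, so D is a cut vertex.
By contrast removing E leaves 1 component; it is not a cut vertex. No other vertex is a cut vertex either.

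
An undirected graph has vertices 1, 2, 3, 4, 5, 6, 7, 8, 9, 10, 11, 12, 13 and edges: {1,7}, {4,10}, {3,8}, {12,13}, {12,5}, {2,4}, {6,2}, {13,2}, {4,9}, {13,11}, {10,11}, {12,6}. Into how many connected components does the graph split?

3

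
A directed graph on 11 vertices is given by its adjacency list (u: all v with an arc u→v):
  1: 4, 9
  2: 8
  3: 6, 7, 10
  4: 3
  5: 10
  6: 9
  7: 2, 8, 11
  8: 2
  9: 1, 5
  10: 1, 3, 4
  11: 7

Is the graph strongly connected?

No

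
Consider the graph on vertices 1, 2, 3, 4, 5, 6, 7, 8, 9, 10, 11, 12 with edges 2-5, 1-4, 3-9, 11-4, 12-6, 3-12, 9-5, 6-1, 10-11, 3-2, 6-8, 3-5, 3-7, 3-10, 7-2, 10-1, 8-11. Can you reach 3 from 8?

Yes

From 8 we can reach 1, 2, 3, 4, 5, 6, 7, 8, 9, 10, 11, 12, which includes 3.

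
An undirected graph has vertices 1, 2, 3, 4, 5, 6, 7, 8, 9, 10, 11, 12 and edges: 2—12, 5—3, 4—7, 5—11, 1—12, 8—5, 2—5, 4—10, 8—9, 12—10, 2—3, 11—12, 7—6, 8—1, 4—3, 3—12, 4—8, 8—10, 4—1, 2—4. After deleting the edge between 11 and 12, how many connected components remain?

1

11 and 12 are still connected via 11-5-2-12, so the component count stays at 1.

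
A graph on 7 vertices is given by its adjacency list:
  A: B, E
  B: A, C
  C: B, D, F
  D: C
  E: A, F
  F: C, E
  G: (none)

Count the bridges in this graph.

The edges on the cycle B-C-F-E-A-B are not bridges since each lies on that cycle.
But removing C-D disconnects C from D — this is a bridge.

1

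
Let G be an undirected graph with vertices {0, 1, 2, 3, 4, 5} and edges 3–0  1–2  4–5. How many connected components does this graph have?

3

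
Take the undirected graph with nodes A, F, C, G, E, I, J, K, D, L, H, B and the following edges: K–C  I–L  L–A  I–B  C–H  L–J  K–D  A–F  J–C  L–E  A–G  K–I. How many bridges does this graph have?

The edges on the cycle K-I-L-J-C-K are not bridges since each lies on that cycle.
But removing A–L disconnects A from L; removing A–F disconnects A from F; removing L–E disconnects L from E; removing C–H disconnects C from H — these are bridges.
In total 7 edges are bridges.

7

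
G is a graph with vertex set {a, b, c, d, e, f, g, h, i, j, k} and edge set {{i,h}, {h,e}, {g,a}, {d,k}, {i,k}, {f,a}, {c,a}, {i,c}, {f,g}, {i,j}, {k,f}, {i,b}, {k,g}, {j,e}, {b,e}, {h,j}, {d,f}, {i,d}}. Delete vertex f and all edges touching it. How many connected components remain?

With f gone, the remaining components are: {a, b, c, d, e, g, h, i, j, k}.
That is 1 component.

1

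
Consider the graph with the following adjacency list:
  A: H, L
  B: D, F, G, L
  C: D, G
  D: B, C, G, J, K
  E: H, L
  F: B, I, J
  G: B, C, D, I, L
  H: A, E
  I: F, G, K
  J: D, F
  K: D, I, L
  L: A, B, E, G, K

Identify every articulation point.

Removing L increases the component count from 1 to 2, so L is a cut vertex.
By contrast removing E leaves 1 component; it is not a cut vertex. No other vertex is a cut vertex either.

L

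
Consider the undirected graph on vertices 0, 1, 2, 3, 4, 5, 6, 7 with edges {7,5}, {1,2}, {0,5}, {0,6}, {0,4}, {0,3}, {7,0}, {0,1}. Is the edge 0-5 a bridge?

After removing 0-5, the path 0-7-5 still connects them, so the edge is not a bridge.

No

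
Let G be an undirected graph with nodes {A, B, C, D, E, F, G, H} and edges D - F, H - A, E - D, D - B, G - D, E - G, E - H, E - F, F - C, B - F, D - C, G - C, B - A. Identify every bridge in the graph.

none

The edges on the cycle D-B-F-C-D are not bridges since each lies on that cycle.
Every edge lies on some cycle, so there are no bridges.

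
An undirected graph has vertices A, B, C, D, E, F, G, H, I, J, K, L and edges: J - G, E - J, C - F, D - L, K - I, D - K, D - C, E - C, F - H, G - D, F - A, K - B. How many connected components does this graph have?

1

Starting from A we can reach A, B, C, D, E, F, G, H, I, J, K, L. That is one component of size 12.
Total: 1 component.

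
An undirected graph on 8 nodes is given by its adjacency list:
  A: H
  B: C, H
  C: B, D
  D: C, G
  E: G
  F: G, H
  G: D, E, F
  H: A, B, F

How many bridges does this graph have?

The edges on the cycle C-D-G-F-H-B-C are not bridges since each lies on that cycle.
But removing H-A disconnects H from A; removing G-E disconnects G from E — these are bridges.
That makes 2 bridges.

2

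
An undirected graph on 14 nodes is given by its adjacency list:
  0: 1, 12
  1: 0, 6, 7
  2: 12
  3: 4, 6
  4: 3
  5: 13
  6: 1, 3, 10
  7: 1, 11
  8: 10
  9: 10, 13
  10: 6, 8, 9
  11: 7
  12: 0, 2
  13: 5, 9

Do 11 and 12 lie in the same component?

Yes

From 11 we can reach 0, 1, 2, 3, 4, 5, 6, 7, 8, 9, 10, 11, 12, 13, which includes 12.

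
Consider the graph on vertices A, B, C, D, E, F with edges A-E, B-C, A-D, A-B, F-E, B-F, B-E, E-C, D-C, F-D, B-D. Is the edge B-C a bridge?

No

After removing B-C, the path B-E-C still connects them, so the edge is not a bridge.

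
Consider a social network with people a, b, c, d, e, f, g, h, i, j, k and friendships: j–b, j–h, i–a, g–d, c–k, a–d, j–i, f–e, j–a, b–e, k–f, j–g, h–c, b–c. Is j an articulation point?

Yes

Deleting j raises the number of components from 1 to 2, so j is a cut vertex.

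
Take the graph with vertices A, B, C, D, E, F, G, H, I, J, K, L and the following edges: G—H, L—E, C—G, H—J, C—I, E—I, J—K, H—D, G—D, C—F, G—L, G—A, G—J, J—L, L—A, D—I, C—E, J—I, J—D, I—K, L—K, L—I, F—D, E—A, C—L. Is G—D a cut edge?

After removing G—D, the path G-H-D still connects them, so the edge is not a bridge.

No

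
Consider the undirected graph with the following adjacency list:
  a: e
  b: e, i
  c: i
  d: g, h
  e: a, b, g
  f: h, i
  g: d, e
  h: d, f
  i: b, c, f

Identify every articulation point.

e, i

Removing e increases the component count from 1 to 2, so e is a cut vertex.
Removing i increases the component count from 1 to 2, so i is a cut vertex.
By contrast removing b leaves 1 component; it is not a cut vertex. No other vertex is a cut vertex either.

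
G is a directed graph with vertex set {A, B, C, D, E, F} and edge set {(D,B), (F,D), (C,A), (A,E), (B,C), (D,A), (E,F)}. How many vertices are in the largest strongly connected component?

6

{A, B, C, D, E, F} are all mutually reachable — one SCC of size 6.
The largest has 6 vertices.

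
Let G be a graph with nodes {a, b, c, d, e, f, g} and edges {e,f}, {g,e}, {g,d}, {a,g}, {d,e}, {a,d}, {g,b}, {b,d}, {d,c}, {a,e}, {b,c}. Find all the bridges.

e-f

The edges on the cycle a-g-b-d-a are not bridges since each lies on that cycle.
But removing f - e disconnects f from e — this is a bridge.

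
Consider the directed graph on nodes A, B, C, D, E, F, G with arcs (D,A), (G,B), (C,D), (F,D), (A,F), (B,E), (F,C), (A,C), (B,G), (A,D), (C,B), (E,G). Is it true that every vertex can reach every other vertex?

There is no directed path from E to F, so the graph is not strongly connected.

No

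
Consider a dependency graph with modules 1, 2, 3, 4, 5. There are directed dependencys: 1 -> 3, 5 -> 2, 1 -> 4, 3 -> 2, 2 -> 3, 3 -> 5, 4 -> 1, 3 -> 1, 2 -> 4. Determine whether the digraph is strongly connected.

Yes

From 4 we can reach every vertex (1, 2, 3, 4, 5), and every vertex can reach 4 (1, 2, 3, 4, 5). So the whole graph is one strongly connected component.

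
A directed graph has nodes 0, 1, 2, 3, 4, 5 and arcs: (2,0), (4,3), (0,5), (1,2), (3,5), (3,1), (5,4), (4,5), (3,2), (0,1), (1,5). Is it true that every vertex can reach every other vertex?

From 2 we can reach every vertex (0, 1, 2, 3, 4, 5), and every vertex can reach 2 (0, 1, 2, 3, 4, 5). So the whole graph is one strongly connected component.

Yes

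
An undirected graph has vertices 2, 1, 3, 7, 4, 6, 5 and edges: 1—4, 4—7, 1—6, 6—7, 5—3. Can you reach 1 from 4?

From 4 we can reach 1, 4, 6, 7, which includes 1.

Yes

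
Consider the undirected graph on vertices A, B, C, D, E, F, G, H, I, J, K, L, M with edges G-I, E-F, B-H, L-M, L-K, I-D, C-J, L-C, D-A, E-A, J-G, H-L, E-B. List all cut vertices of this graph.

Removing E increases the component count from 1 to 2, so E is a cut vertex.
Removing L increases the component count from 1 to 3, so L is a cut vertex.
By contrast removing J leaves 1 component; it is not a cut vertex. No other vertex is a cut vertex either.

E, L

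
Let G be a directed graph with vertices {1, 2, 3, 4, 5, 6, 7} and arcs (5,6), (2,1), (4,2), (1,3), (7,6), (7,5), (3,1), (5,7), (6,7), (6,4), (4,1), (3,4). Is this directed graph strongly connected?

No

There is no directed path from 2 to 7, so the graph is not strongly connected.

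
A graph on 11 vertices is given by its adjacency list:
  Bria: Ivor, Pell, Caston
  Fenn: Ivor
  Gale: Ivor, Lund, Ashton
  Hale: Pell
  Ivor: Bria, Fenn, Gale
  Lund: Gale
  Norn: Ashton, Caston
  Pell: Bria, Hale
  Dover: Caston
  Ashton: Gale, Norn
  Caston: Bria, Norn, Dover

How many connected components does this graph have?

1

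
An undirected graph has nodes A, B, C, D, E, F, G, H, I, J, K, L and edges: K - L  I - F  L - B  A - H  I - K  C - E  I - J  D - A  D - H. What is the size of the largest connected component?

6

G is isolated — a component by itself.
Starting from C we can reach C, E. That is one component of size 2.
Starting from A we can reach A, D, H. That is one component of size 3.
Starting from B we can reach B, F, I, J, K, L. That is one component of size 6.
The largest has 6 vertices.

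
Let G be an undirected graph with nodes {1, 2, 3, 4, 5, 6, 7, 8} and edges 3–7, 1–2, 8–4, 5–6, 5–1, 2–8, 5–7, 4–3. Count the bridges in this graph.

1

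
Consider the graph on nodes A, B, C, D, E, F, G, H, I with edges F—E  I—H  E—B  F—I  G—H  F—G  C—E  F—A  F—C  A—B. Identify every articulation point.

F

Removing F increases the component count from 2 to 3, so F is a cut vertex.
By contrast removing H leaves 2 components; it is not a cut vertex. No other vertex is a cut vertex either.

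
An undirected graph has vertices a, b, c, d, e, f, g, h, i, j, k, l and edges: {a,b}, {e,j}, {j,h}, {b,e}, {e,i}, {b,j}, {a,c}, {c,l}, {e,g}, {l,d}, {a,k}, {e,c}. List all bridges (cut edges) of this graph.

a-k, c-l, d-l, e-g, e-i, h-j

The edges on the cycle a-b-e-c-a are not bridges since each lies on that cycle.
But removing j - h disconnects j from h; removing e - i disconnects e from i; removing a - k disconnects a from k; removing l - c disconnects l from c — these are bridges.
In total 6 edges are bridges.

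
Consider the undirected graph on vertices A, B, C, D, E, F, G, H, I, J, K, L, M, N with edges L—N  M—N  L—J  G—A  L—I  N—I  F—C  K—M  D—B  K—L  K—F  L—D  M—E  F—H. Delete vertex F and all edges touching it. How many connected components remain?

4

With F gone, the remaining components are: {C}; {H}; {A, G}; {B, D, E, I, J, K, L, M, N}.
That is 4 components.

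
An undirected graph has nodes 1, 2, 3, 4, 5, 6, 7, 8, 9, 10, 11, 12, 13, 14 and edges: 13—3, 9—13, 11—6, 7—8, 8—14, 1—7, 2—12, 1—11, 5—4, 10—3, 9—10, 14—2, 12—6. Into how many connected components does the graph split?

3

Starting from 4 we can reach 4, 5. That is one component of size 2.
Starting from 3 we can reach 3, 9, 10, 13. That is one component of size 4.
Starting from 1 we can reach 1, 2, 6, 7, 8, 11, 12, 14. That is one component of size 8.
Total: 3 components.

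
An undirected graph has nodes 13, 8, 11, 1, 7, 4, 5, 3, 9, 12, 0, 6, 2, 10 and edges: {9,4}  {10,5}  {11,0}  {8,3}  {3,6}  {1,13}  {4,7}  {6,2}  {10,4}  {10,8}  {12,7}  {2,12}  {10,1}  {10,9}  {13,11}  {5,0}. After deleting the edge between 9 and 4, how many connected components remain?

1

9 and 4 are still connected via 9-10-4, so the component count stays at 1.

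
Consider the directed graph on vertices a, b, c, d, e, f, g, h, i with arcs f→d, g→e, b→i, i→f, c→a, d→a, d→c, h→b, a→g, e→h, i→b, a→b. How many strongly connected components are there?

{a, b, c, d, e, f, g, h, i} are all mutually reachable — one SCC of size 9.
That gives 1 strongly connected component.

1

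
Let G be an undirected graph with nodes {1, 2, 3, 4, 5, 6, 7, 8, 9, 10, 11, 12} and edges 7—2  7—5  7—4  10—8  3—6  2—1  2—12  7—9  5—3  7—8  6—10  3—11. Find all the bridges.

1-2, 11-3, 12-2, 2-7, 4-7, 7-9

The edges on the cycle 7-5-3-6-10-8-7 are not bridges since each lies on that cycle.
But removing 12—2 disconnects 12 from 2; removing 7—2 disconnects 7 from 2; removing 7—4 disconnects 7 from 4; removing 2—1 disconnects 2 from 1 — these are bridges.
In total 6 edges are bridges.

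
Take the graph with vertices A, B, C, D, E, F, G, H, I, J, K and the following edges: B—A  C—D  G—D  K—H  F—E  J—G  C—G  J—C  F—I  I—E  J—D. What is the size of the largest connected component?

4

Starting from H we can reach H, K. That is one component of size 2.
Starting from A we can reach A, B. That is one component of size 2.
Starting from E we can reach E, F, I. That is one component of size 3.
Starting from C we can reach C, D, G, J. That is one component of size 4.
The largest has 4 vertices.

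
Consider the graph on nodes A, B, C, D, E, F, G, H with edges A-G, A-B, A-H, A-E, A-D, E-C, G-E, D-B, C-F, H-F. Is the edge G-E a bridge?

After removing G-E, the path G-A-E still connects them, so the edge is not a bridge.

No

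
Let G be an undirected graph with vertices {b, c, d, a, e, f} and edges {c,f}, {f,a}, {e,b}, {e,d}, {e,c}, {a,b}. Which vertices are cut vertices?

e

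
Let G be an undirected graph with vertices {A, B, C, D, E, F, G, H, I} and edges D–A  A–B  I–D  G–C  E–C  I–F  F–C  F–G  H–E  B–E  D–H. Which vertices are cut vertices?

Removing H, for instance, still leaves 1 component. No single vertex removal increases the component count — the graph has no articulation points.

none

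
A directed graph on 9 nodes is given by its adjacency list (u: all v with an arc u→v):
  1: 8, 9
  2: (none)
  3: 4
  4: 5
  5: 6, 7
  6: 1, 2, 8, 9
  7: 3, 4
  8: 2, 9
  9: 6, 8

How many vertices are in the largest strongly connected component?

{1, 6, 8, 9} are all mutually reachable — one SCC of size 4.
{3, 4, 5, 7} are all mutually reachable — one SCC of size 4.
{2} is an SCC by itself.
The largest has 4 vertices.

4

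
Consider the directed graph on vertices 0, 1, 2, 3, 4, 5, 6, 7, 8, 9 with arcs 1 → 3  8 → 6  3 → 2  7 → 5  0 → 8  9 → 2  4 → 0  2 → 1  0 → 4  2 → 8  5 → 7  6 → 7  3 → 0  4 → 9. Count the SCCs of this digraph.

4

{0, 1, 2, 3, 4, 9} are all mutually reachable — one SCC of size 6.
{5, 7} are all mutually reachable — one SCC of size 2.
{6} is an SCC by itself.
{8} is an SCC by itself.
That gives 4 strongly connected components.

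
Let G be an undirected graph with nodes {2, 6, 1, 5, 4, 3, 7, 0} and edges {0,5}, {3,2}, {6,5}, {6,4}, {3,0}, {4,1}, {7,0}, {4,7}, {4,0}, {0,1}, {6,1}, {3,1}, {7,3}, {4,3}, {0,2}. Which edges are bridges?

The edges on the cycle 7-3-1-0-7 are not bridges since each lies on that cycle.
Every edge lies on some cycle, so there are no bridges.

none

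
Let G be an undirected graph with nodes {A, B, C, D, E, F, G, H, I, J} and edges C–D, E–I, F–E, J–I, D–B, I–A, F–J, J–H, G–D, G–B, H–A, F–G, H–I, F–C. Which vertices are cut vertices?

Removing F increases the component count from 1 to 2, so F is a cut vertex.
By contrast removing G leaves 1 component; it is not a cut vertex. No other vertex is a cut vertex either.

F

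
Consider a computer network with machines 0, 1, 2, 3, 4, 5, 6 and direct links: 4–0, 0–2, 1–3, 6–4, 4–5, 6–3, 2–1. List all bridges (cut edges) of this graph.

The edges on the cycle 6-4-0-2-1-3-6 are not bridges since each lies on that cycle.
But removing 4–5 disconnects 4 from 5 — this is a bridge.

4-5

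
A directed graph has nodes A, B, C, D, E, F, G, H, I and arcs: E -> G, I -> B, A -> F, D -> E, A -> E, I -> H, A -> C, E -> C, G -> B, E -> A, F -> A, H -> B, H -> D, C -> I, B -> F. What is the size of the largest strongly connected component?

9

{A, B, C, D, E, F, G, H, I} are all mutually reachable — one SCC of size 9.
The largest has 9 vertices.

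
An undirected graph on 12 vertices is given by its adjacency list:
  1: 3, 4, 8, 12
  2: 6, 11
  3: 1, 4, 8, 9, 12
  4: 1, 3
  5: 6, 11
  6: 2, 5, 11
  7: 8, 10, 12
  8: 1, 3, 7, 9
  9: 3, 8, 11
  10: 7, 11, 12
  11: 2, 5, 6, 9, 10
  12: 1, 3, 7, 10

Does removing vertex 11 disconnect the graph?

Yes

Deleting 11 raises the number of components from 1 to 2, so 11 is a cut vertex.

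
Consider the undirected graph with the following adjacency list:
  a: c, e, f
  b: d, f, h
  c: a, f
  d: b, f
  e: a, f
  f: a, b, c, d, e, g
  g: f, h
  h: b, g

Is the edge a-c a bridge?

After removing a-c, the path a-f-c still connects them, so the edge is not a bridge.

No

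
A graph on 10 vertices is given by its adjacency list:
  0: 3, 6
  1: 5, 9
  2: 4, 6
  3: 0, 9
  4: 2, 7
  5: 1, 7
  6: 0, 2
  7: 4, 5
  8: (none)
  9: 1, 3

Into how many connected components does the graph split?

8 is isolated — a component by itself.
Starting from 0 we can reach 0, 1, 2, 3, 4, 5, 6, 7, 9. That is one component of size 9.
Total: 2 components.

2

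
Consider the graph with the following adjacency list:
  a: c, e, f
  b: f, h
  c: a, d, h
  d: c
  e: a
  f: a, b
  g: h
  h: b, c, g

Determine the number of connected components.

1

Starting from a we can reach a, b, c, d, e, f, g, h. That is one component of size 8.
Total: 1 component.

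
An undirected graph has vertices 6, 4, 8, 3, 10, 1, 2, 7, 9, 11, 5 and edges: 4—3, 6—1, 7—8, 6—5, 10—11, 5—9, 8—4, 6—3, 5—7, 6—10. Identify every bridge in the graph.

1-6, 10-11, 10-6, 5-9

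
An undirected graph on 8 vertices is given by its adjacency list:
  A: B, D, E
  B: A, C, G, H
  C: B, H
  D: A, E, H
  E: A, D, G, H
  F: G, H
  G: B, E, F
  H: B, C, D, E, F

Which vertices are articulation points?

none

Removing G, for instance, still leaves 1 component. No single vertex removal increases the component count — the graph has no articulation points.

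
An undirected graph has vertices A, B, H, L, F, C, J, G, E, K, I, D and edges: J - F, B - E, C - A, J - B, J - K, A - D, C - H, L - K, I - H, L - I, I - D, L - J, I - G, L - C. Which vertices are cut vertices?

Removing B increases the component count from 1 to 2, so B is a cut vertex.
Removing I increases the component count from 1 to 2, so I is a cut vertex.
Removing J increases the component count from 1 to 3, so J is a cut vertex.
Likewise L is a cut vertex.
By contrast removing H leaves 1 component; it is not a cut vertex. No other vertex is a cut vertex either.

B, I, J, L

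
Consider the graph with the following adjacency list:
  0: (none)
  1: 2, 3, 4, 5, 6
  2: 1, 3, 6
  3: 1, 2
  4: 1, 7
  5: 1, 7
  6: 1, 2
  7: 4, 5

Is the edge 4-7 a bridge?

No

After removing 4-7, the path 4-1-5-7 still connects them, so the edge is not a bridge.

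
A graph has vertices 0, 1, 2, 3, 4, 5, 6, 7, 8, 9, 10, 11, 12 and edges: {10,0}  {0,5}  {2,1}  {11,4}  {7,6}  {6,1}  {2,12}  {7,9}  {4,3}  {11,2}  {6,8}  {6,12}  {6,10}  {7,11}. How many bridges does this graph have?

7

The edges on the cycle 7-6-12-2-11-7 are not bridges since each lies on that cycle.
But removing 0—5 disconnects 0 from 5; removing 8—6 disconnects 8 from 6; removing 0—10 disconnects 0 from 10; removing 10—6 disconnects 10 from 6 — these are bridges.
In total 7 edges are bridges.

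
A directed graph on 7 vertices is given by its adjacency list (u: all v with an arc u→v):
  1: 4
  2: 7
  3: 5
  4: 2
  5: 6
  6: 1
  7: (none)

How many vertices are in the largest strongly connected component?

1

{1} is an SCC by itself.
{3} is an SCC by itself.
{7} is an SCC by itself.
{5} is an SCC by itself.
{2} is an SCC by itself.
(and 2 more singleton SCCs)
The largest has 1 vertex.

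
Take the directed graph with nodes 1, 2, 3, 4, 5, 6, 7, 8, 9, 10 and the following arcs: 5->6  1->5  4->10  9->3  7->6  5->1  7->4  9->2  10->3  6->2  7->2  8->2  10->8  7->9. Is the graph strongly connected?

No

There is no directed path from 6 to 9, so the graph is not strongly connected.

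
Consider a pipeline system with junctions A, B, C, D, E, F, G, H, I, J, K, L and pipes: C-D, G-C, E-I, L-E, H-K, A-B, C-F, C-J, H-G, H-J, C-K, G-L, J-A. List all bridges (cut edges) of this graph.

A-B, A-J, C-D, C-F, E-I, E-L, G-L

The edges on the cycle H-G-C-J-H are not bridges since each lies on that cycle.
But removing E-L disconnects E from L; removing C-D disconnects C from D; removing G-L disconnects G from L; removing A-J disconnects A from J — these are bridges.
In total 7 edges are bridges.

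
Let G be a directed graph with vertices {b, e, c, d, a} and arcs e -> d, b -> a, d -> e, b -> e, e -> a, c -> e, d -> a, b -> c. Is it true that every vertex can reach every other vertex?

There is no directed path from e to c, so the graph is not strongly connected.

No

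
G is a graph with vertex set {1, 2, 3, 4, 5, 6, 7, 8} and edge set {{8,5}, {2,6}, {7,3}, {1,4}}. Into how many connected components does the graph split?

4

Starting from 3 we can reach 3, 7. That is one component of size 2.
Starting from 2 we can reach 2, 6. That is one component of size 2.
Starting from 1 we can reach 1, 4. That is one component of size 2.
Starting from 5 we can reach 5, 8. That is one component of size 2.
Total: 4 components.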